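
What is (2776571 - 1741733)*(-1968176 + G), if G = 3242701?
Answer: 1318926901950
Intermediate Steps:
(2776571 - 1741733)*(-1968176 + G) = (2776571 - 1741733)*(-1968176 + 3242701) = 1034838*1274525 = 1318926901950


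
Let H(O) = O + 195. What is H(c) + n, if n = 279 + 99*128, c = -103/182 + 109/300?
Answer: 358880269/27300 ≈ 13146.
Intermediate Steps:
c = -5531/27300 (c = -103*1/182 + 109*(1/300) = -103/182 + 109/300 = -5531/27300 ≈ -0.20260)
n = 12951 (n = 279 + 12672 = 12951)
H(O) = 195 + O
H(c) + n = (195 - 5531/27300) + 12951 = 5317969/27300 + 12951 = 358880269/27300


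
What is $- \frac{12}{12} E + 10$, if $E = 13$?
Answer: $-3$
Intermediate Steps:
$- \frac{12}{12} E + 10 = - \frac{12}{12} \cdot 13 + 10 = \left(-12\right) \frac{1}{12} \cdot 13 + 10 = \left(-1\right) 13 + 10 = -13 + 10 = -3$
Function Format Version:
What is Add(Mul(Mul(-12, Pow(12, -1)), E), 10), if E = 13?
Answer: -3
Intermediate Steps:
Add(Mul(Mul(-12, Pow(12, -1)), E), 10) = Add(Mul(Mul(-12, Pow(12, -1)), 13), 10) = Add(Mul(Mul(-12, Rational(1, 12)), 13), 10) = Add(Mul(-1, 13), 10) = Add(-13, 10) = -3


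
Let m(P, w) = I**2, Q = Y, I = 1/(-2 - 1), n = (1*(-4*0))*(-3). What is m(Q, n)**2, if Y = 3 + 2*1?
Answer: 1/81 ≈ 0.012346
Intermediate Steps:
Y = 5 (Y = 3 + 2 = 5)
n = 0 (n = (1*0)*(-3) = 0*(-3) = 0)
I = -1/3 (I = 1/(-3) = -1/3 ≈ -0.33333)
Q = 5
m(P, w) = 1/9 (m(P, w) = (-1/3)**2 = 1/9)
m(Q, n)**2 = (1/9)**2 = 1/81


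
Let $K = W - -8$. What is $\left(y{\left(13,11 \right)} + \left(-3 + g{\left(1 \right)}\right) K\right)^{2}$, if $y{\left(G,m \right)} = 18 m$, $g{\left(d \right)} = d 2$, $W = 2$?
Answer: $35344$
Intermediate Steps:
$g{\left(d \right)} = 2 d$
$K = 10$ ($K = 2 - -8 = 2 + 8 = 10$)
$\left(y{\left(13,11 \right)} + \left(-3 + g{\left(1 \right)}\right) K\right)^{2} = \left(18 \cdot 11 + \left(-3 + 2 \cdot 1\right) 10\right)^{2} = \left(198 + \left(-3 + 2\right) 10\right)^{2} = \left(198 - 10\right)^{2} = 188^{2} = 35344$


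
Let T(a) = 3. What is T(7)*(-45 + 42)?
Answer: -9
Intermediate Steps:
T(7)*(-45 + 42) = 3*(-45 + 42) = 3*(-3) = -9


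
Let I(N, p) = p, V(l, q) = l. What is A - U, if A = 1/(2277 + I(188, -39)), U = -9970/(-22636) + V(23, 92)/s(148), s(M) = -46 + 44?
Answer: 140073127/12664842 ≈ 11.060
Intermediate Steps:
s(M) = -2
U = -62586/5659 (U = -9970/(-22636) + 23/(-2) = -9970*(-1/22636) + 23*(-½) = 4985/11318 - 23/2 = -62586/5659 ≈ -11.060)
A = 1/2238 (A = 1/(2277 - 39) = 1/2238 ≈ 0.00044683)
A - U = 1/2238 - 1*(-62586/5659) = 1/2238 + 62586/5659 = 140073127/12664842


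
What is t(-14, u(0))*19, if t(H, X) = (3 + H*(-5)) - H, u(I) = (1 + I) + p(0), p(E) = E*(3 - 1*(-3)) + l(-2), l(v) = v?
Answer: 1653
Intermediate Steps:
p(E) = -2 + 6*E (p(E) = E*(3 - 1*(-3)) - 2 = E*(3 + 3) - 2 = E*6 - 2 = 6*E - 2 = -2 + 6*E)
u(I) = -1 + I (u(I) = (1 + I) + (-2 + 6*0) = (1 + I) + (-2 + 0) = (1 + I) - 2 = -1 + I)
t(H, X) = 3 - 6*H (t(H, X) = (3 - 5*H) - H = 3 - 6*H)
t(-14, u(0))*19 = (3 - 6*(-14))*19 = (3 + 84)*19 = 87*19 = 1653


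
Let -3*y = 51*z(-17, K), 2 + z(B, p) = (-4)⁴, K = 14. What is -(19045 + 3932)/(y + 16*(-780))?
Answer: 621/454 ≈ 1.3678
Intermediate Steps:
z(B, p) = 254 (z(B, p) = -2 + (-4)⁴ = -2 + 256 = 254)
y = -4318 (y = -17*254 = -⅓*12954 = -4318)
-(19045 + 3932)/(y + 16*(-780)) = -(19045 + 3932)/(-4318 + 16*(-780)) = -22977/(-4318 - 12480) = -22977/(-16798) = -22977*(-1)/16798 = -1*(-621/454) = 621/454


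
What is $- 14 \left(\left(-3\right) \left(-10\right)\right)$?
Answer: $-420$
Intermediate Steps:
$- 14 \left(\left(-3\right) \left(-10\right)\right) = \left(-14\right) 30 = -420$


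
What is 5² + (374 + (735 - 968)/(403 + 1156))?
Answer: 621808/1559 ≈ 398.85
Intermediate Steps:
5² + (374 + (735 - 968)/(403 + 1156)) = 25 + (374 - 233/1559) = 25 + 582833/1559 = 621808/1559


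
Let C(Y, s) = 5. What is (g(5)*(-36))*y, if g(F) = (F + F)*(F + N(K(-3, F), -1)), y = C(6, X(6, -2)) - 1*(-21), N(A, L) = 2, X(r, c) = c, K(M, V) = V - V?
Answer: -65520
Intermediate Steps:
K(M, V) = 0
y = 26 (y = 5 - 1*(-21) = 5 + 21 = 26)
g(F) = 2*F*(2 + F) (g(F) = (F + F)*(F + 2) = (2*F)*(2 + F) = 2*F*(2 + F))
(g(5)*(-36))*y = ((2*5*(2 + 5))*(-36))*26 = ((2*5*7)*(-36))*26 = (70*(-36))*26 = -2520*26 = -65520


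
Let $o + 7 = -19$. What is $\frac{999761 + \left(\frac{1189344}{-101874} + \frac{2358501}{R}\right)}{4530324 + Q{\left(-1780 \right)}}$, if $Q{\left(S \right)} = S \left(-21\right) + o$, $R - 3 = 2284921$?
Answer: $\frac{38786039536035059}{177206377731208088} \approx 0.21887$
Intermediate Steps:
$o = -26$ ($o = -7 - 19 = -26$)
$R = 2284924$ ($R = 3 + 2284921 = 2284924$)
$Q{\left(S \right)} = -26 - 21 S$ ($Q{\left(S \right)} = S \left(-21\right) - 26 = - 21 S - 26 = -26 - 21 S$)
$\frac{999761 + \left(\frac{1189344}{-101874} + \frac{2358501}{R}\right)}{4530324 + Q{\left(-1780 \right)}} = \frac{999761 + \left(\frac{1189344}{-101874} + \frac{2358501}{2284924}\right)}{4530324 - -37354} = \frac{999761 + \left(1189344 \left(- \frac{1}{101874}\right) + 2358501 \cdot \frac{1}{2284924}\right)}{4530324 + \left(-26 + 37380\right)} = \frac{999761 + \left(- \frac{198224}{16979} + \frac{2358501}{2284924}\right)}{4530324 + 37354} = \frac{999761 - \frac{412881786497}{38795724596}}{4567678} = \frac{38786039536035059}{38795724596} \cdot \frac{1}{4567678} = \frac{38786039536035059}{177206377731208088}$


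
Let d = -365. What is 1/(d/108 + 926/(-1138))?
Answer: -61452/257689 ≈ -0.23847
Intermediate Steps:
1/(d/108 + 926/(-1138)) = 1/(-365/108 + 926/(-1138)) = 1/(-365*1/108 + 926*(-1/1138)) = 1/(-365/108 - 463/569) = 1/(-257689/61452) = -61452/257689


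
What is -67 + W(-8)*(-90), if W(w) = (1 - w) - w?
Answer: -1597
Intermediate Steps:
W(w) = 1 - 2*w
-67 + W(-8)*(-90) = -67 + (1 - 2*(-8))*(-90) = -67 + (1 + 16)*(-90) = -67 + 17*(-90) = -67 - 1530 = -1597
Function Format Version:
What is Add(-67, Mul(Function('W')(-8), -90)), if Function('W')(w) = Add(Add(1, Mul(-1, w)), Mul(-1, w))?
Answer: -1597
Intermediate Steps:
Function('W')(w) = Add(1, Mul(-2, w))
Add(-67, Mul(Function('W')(-8), -90)) = Add(-67, Mul(Add(1, Mul(-2, -8)), -90)) = Add(-67, Mul(Add(1, 16), -90)) = Add(-67, Mul(17, -90)) = Add(-67, -1530) = -1597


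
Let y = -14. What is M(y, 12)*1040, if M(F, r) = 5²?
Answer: 26000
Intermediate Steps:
M(F, r) = 25
M(y, 12)*1040 = 25*1040 = 26000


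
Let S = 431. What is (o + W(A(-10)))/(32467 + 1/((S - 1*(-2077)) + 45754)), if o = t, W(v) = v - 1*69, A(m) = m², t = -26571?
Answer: -256174696/313384471 ≈ -0.81745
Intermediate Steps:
W(v) = -69 + v (W(v) = v - 69 = -69 + v)
o = -26571
(o + W(A(-10)))/(32467 + 1/((S - 1*(-2077)) + 45754)) = (-26571 + (-69 + (-10)²))/(32467 + 1/((431 - 1*(-2077)) + 45754)) = (-26571 + (-69 + 100))/(32467 + 1/((431 + 2077) + 45754)) = (-26571 + 31)/(32467 + 1/(2508 + 45754)) = -26540/(32467 + 1/48262) = -26540/1566922355/48262 = -26540*48262/1566922355 = -256174696/313384471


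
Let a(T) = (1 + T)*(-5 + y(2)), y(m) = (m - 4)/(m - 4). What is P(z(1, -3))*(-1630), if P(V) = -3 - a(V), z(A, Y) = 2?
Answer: -14670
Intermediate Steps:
y(m) = 1 (y(m) = (-4 + m)/(-4 + m) = 1)
a(T) = -4 - 4*T (a(T) = (1 + T)*(-5 + 1) = (1 + T)*(-4) = -4 - 4*T)
P(V) = 1 + 4*V (P(V) = -3 - (-4 - 4*V) = -3 + (4 + 4*V) = 1 + 4*V)
P(z(1, -3))*(-1630) = (1 + 4*2)*(-1630) = (1 + 8)*(-1630) = 9*(-1630) = -14670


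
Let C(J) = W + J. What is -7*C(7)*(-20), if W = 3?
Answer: 1400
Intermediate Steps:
C(J) = 3 + J
-7*C(7)*(-20) = -7*(3 + 7)*(-20) = -7*10*(-20) = -70*(-20) = 1400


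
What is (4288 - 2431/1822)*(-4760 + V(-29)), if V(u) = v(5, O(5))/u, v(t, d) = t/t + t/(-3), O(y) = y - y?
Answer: -539064647665/26419 ≈ -2.0404e+7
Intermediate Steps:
O(y) = 0
v(t, d) = 1 - t/3 (v(t, d) = 1 + t*(-⅓) = 1 - t/3)
V(u) = -2/(3*u) (V(u) = (1 - ⅓*5)/u = (1 - 5/3)/u = -2/(3*u))
(4288 - 2431/1822)*(-4760 + V(-29)) = (4288 - 2431/1822)*(-4760 - ⅔/(-29)) = (4288 - 2431*1/1822)*(-4760 - ⅔*(-1/29)) = (4288 - 2431/1822)*(-4760 + 2/87) = (7810305/1822)*(-414118/87) = -539064647665/26419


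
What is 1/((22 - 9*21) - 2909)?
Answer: -1/3076 ≈ -0.00032510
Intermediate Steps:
1/((22 - 9*21) - 2909) = 1/((22 - 189) - 2909) = 1/(-167 - 2909) = 1/(-3076) = -1/3076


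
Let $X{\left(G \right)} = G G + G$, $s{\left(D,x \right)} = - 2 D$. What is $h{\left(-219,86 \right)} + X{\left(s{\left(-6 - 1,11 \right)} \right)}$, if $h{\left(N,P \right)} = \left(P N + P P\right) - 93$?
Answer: $-11321$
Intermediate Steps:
$X{\left(G \right)} = G + G^{2}$ ($X{\left(G \right)} = G^{2} + G = G + G^{2}$)
$h{\left(N,P \right)} = -93 + P^{2} + N P$ ($h{\left(N,P \right)} = \left(N P + P^{2}\right) - 93 = \left(P^{2} + N P\right) - 93 = -93 + P^{2} + N P$)
$h{\left(-219,86 \right)} + X{\left(s{\left(-6 - 1,11 \right)} \right)} = \left(-93 + 86^{2} - 18834\right) + - 2 \left(-6 - 1\right) \left(1 - 2 \left(-6 - 1\right)\right) = \left(-93 + 7396 - 18834\right) + - 2 \left(-6 - 1\right) \left(1 - 2 \left(-6 - 1\right)\right) = -11531 + \left(-2\right) \left(-7\right) \left(1 - -14\right) = -11531 + 14 \left(1 + 14\right) = -11531 + 14 \cdot 15 = -11531 + 210 = -11321$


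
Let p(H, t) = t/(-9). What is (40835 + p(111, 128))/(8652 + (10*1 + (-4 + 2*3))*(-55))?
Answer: 367387/71928 ≈ 5.1077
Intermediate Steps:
p(H, t) = -t/9 (p(H, t) = t*(-⅑) = -t/9)
(40835 + p(111, 128))/(8652 + (10*1 + (-4 + 2*3))*(-55)) = (40835 - ⅑*128)/(8652 + (10*1 + (-4 + 2*3))*(-55)) = (40835 - 128/9)/(8652 + (10 + (-4 + 6))*(-55)) = 367387/(9*(8652 + (10 + 2)*(-55))) = 367387/(9*(8652 + 12*(-55))) = 367387/(9*(8652 - 660)) = (367387/9)/7992 = (367387/9)*(1/7992) = 367387/71928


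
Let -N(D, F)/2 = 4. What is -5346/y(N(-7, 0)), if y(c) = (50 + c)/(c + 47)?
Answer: -34749/7 ≈ -4964.1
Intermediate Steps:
N(D, F) = -8 (N(D, F) = -2*4 = -8)
y(c) = (50 + c)/(47 + c)
-5346/y(N(-7, 0)) = -5346*(47 - 8)/(50 - 8) = -5346/(42/39) = -5346/((1/39)*42) = -5346/14/13 = -5346*13/14 = -34749/7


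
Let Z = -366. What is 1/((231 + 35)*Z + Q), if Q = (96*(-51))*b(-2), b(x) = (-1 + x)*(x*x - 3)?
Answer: -1/82668 ≈ -1.2097e-5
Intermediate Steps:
b(x) = (-1 + x)*(-3 + x²) (b(x) = (-1 + x)*(x² - 3) = (-1 + x)*(-3 + x²))
Q = 14688 (Q = (96*(-51))*(3 + (-2)³ - 1*(-2)² - 3*(-2)) = -4896*(3 - 8 - 1*4 + 6) = -4896*(3 - 8 - 4 + 6) = -4896*(-3) = 14688)
1/((231 + 35)*Z + Q) = 1/((231 + 35)*(-366) + 14688) = 1/(266*(-366) + 14688) = 1/(-97356 + 14688) = 1/(-82668) = -1/82668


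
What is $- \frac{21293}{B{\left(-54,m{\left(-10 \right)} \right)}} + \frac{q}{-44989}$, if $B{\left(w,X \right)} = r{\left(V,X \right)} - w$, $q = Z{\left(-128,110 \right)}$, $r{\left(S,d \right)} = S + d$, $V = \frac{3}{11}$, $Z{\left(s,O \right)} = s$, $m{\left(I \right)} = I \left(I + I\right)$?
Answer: $- \frac{10537100531}{125834233} \approx -83.738$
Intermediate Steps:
$m{\left(I \right)} = 2 I^{2}$ ($m{\left(I \right)} = I 2 I = 2 I^{2}$)
$V = \frac{3}{11}$ ($V = 3 \cdot \frac{1}{11} = \frac{3}{11} \approx 0.27273$)
$q = -128$
$B{\left(w,X \right)} = \frac{3}{11} + X - w$ ($B{\left(w,X \right)} = \left(\frac{3}{11} + X\right) - w = \frac{3}{11} + X - w$)
$- \frac{21293}{B{\left(-54,m{\left(-10 \right)} \right)}} + \frac{q}{-44989} = - \frac{21293}{\frac{3}{11} + 2 \left(-10\right)^{2} - -54} - \frac{128}{-44989} = - \frac{21293}{\frac{3}{11} + 2 \cdot 100 + 54} - - \frac{128}{44989} = - \frac{21293}{\frac{3}{11} + 200 + 54} + \frac{128}{44989} = - \frac{21293}{\frac{2797}{11}} + \frac{128}{44989} = \left(-21293\right) \frac{11}{2797} + \frac{128}{44989} = - \frac{234223}{2797} + \frac{128}{44989} = - \frac{10537100531}{125834233}$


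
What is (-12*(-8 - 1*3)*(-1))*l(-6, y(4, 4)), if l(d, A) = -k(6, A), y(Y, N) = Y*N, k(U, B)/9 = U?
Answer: 7128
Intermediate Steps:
k(U, B) = 9*U
y(Y, N) = N*Y
l(d, A) = -54 (l(d, A) = -9*6 = -1*54 = -54)
(-12*(-8 - 1*3)*(-1))*l(-6, y(4, 4)) = -12*(-8 - 1*3)*(-1)*(-54) = -12*(-8 - 3)*(-1)*(-54) = -(-132)*(-1)*(-54) = -12*11*(-54) = -132*(-54) = 7128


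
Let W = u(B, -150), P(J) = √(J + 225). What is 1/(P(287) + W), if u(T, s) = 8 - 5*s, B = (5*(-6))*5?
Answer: 379/287026 - 4*√2/143513 ≈ 0.0012810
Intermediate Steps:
B = -150 (B = -30*5 = -150)
P(J) = √(225 + J)
W = 758 (W = 8 - 5*(-150) = 8 + 750 = 758)
1/(P(287) + W) = 1/(√(225 + 287) + 758) = 1/(√512 + 758) = 1/(16*√2 + 758) = 1/(758 + 16*√2)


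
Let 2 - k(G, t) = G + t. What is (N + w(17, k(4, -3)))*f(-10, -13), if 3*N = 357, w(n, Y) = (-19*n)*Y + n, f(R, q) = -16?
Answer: 2992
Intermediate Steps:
k(G, t) = 2 - G - t (k(G, t) = 2 - (G + t) = 2 + (-G - t) = 2 - G - t)
w(n, Y) = n - 19*Y*n (w(n, Y) = -19*Y*n + n = n - 19*Y*n)
N = 119 (N = (1/3)*357 = 119)
(N + w(17, k(4, -3)))*f(-10, -13) = (119 + 17*(1 - 19*(2 - 1*4 - 1*(-3))))*(-16) = (119 + 17*(1 - 19*(2 - 4 + 3)))*(-16) = (119 + 17*(1 - 19*1))*(-16) = (119 + 17*(1 - 19))*(-16) = (119 + 17*(-18))*(-16) = (119 - 306)*(-16) = -187*(-16) = 2992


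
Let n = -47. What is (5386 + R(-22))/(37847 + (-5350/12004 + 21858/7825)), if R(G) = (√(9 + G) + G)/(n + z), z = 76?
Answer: 7334719491800/51550957246339 + 46965650*I*√13/51550957246339 ≈ 0.14228 + 3.2848e-6*I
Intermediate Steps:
R(G) = G/29 + √(9 + G)/29 (R(G) = (√(9 + G) + G)/(-47 + 76) = (G + √(9 + G))/29 = (G + √(9 + G))*(1/29) = G/29 + √(9 + G)/29)
(5386 + R(-22))/(37847 + (-5350/12004 + 21858/7825)) = (5386 + ((1/29)*(-22) + √(9 - 22)/29))/(37847 + (-5350/12004 + 21858/7825)) = (5386 + (-22/29 + √(-13)/29))/(37847 + (-5350*1/12004 + 21858*(1/7825))) = (5386 + (-22/29 + (I*√13)/29))/(37847 + (-2675/6002 + 21858/7825)) = (5386 + (-22/29 + I*√13/29))/(37847 + 110259841/46965650) = (156172/29 + I*√13/29)/(1777619215391/46965650) = (156172/29 + I*√13/29)*(46965650/1777619215391) = 7334719491800/51550957246339 + 46965650*I*√13/51550957246339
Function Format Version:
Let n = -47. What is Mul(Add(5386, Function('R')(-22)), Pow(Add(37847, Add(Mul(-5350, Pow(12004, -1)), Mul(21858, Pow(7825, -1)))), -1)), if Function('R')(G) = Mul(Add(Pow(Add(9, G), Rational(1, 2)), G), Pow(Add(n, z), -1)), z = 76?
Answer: Add(Rational(7334719491800, 51550957246339), Mul(Rational(46965650, 51550957246339), I, Pow(13, Rational(1, 2)))) ≈ Add(0.14228, Mul(3.2848e-6, I))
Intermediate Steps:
Function('R')(G) = Add(Mul(Rational(1, 29), G), Mul(Rational(1, 29), Pow(Add(9, G), Rational(1, 2)))) (Function('R')(G) = Mul(Add(Pow(Add(9, G), Rational(1, 2)), G), Pow(Add(-47, 76), -1)) = Mul(Add(G, Pow(Add(9, G), Rational(1, 2))), Pow(29, -1)) = Mul(Add(G, Pow(Add(9, G), Rational(1, 2))), Rational(1, 29)) = Add(Mul(Rational(1, 29), G), Mul(Rational(1, 29), Pow(Add(9, G), Rational(1, 2)))))
Mul(Add(5386, Function('R')(-22)), Pow(Add(37847, Add(Mul(-5350, Pow(12004, -1)), Mul(21858, Pow(7825, -1)))), -1)) = Mul(Add(5386, Add(Mul(Rational(1, 29), -22), Mul(Rational(1, 29), Pow(Add(9, -22), Rational(1, 2))))), Pow(Add(37847, Add(Mul(-5350, Pow(12004, -1)), Mul(21858, Pow(7825, -1)))), -1)) = Mul(Add(5386, Add(Rational(-22, 29), Mul(Rational(1, 29), Pow(-13, Rational(1, 2))))), Pow(Add(37847, Add(Mul(-5350, Rational(1, 12004)), Mul(21858, Rational(1, 7825)))), -1)) = Mul(Add(5386, Add(Rational(-22, 29), Mul(Rational(1, 29), Mul(I, Pow(13, Rational(1, 2)))))), Pow(Add(37847, Add(Rational(-2675, 6002), Rational(21858, 7825))), -1)) = Mul(Add(5386, Add(Rational(-22, 29), Mul(Rational(1, 29), I, Pow(13, Rational(1, 2))))), Pow(Add(37847, Rational(110259841, 46965650)), -1)) = Mul(Add(Rational(156172, 29), Mul(Rational(1, 29), I, Pow(13, Rational(1, 2)))), Pow(Rational(1777619215391, 46965650), -1)) = Mul(Add(Rational(156172, 29), Mul(Rational(1, 29), I, Pow(13, Rational(1, 2)))), Rational(46965650, 1777619215391)) = Add(Rational(7334719491800, 51550957246339), Mul(Rational(46965650, 51550957246339), I, Pow(13, Rational(1, 2))))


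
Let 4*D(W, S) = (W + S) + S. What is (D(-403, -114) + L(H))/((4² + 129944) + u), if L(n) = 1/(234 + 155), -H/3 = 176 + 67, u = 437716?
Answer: -245455/883303856 ≈ -0.00027788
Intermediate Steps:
D(W, S) = S/2 + W/4 (D(W, S) = ((W + S) + S)/4 = ((S + W) + S)/4 = (W + 2*S)/4 = S/2 + W/4)
H = -729 (H = -3*(176 + 67) = -3*243 = -729)
L(n) = 1/389
(D(-403, -114) + L(H))/((4² + 129944) + u) = (((½)*(-114) + (¼)*(-403)) + 1/389)/((4² + 129944) + 437716) = ((-57 - 403/4) + 1/389)/((16 + 129944) + 437716) = (-631/4 + 1/389)/(129960 + 437716) = -245455/1556/567676 = -245455/1556*1/567676 = -245455/883303856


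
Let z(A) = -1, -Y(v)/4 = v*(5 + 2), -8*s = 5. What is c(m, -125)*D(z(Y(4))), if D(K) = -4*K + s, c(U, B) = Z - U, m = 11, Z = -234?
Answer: -6615/8 ≈ -826.88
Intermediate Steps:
s = -5/8 (s = -1/8*5 = -5/8 ≈ -0.62500)
Y(v) = -28*v (Y(v) = -4*v*(5 + 2) = -4*v*7 = -28*v)
c(U, B) = -234 - U
D(K) = -5/8 - 4*K (D(K) = -4*K - 5/8 = -5/8 - 4*K)
c(m, -125)*D(z(Y(4))) = (-234 - 1*11)*(-5/8 - 4*(-1)) = (-234 - 11)*(-5/8 + 4) = -245*27/8 = -6615/8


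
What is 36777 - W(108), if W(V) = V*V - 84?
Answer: 25197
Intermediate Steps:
W(V) = -84 + V**2 (W(V) = V**2 - 84 = -84 + V**2)
36777 - W(108) = 36777 - (-84 + 108**2) = 36777 - (-84 + 11664) = 36777 - 1*11580 = 36777 - 11580 = 25197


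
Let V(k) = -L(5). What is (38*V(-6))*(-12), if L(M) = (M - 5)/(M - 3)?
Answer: 0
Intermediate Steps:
L(M) = (-5 + M)/(-3 + M)
V(k) = 0 (V(k) = -(-5 + 5)/(-3 + 5) = -0/2 = -1*0 = 0)
(38*V(-6))*(-12) = (38*0)*(-12) = 0*(-12) = 0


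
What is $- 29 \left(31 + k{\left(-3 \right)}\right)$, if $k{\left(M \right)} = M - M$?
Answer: $-899$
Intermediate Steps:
$k{\left(M \right)} = 0$
$- 29 \left(31 + k{\left(-3 \right)}\right) = - 29 \left(31 + 0\right) = \left(-29\right) 31 = -899$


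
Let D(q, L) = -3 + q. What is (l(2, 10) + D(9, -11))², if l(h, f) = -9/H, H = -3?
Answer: 81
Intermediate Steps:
l(h, f) = 3 (l(h, f) = -9/(-3) = -9*(-⅓) = 3)
(l(2, 10) + D(9, -11))² = (3 + (-3 + 9))² = (3 + 6)² = 9² = 81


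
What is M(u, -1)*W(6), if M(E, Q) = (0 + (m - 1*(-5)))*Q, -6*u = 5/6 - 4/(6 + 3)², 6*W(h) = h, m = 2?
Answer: -7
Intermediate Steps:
W(h) = h/6
u = -127/972 (u = -(5/6 - 4/(6 + 3)²)/6 = -(5*(⅙) - 4/(9²))/6 = -(⅚ - 4/81)/6 = -⅙*127/162 = -127/972 ≈ -0.13066)
M(E, Q) = 7*Q (M(E, Q) = (0 + (2 - 1*(-5)))*Q = (0 + (2 + 5))*Q = (0 + 7)*Q = 7*Q)
M(u, -1)*W(6) = (7*(-1))*((⅙)*6) = -7*1 = -7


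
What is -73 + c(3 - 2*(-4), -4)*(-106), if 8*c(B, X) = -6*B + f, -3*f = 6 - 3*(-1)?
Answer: 3365/4 ≈ 841.25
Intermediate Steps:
f = -3 (f = -(6 - 3*(-1))/3 = -(6 + 3)/3 = -1/3*9 = -3)
c(B, X) = -3/8 - 3*B/4 (c(B, X) = (-6*B - 3)/8 = (-3 - 6*B)/8 = -3/8 - 3*B/4)
-73 + c(3 - 2*(-4), -4)*(-106) = -73 + (-3/8 - 3*(3 - 2*(-4))/4)*(-106) = -73 + (-3/8 - 3*(3 + 8)/4)*(-106) = -73 + (-3/8 - 3/4*11)*(-106) = -73 + (-3/8 - 33/4)*(-106) = -73 - 69/8*(-106) = -73 + 3657/4 = 3365/4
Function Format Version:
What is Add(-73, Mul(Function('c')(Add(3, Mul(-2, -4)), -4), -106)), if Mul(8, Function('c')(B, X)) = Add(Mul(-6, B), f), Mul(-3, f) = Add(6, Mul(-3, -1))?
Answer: Rational(3365, 4) ≈ 841.25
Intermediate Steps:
f = -3 (f = Mul(Rational(-1, 3), Add(6, Mul(-3, -1))) = Mul(Rational(-1, 3), Add(6, 3)) = Mul(Rational(-1, 3), 9) = -3)
Function('c')(B, X) = Add(Rational(-3, 8), Mul(Rational(-3, 4), B)) (Function('c')(B, X) = Mul(Rational(1, 8), Add(Mul(-6, B), -3)) = Mul(Rational(1, 8), Add(-3, Mul(-6, B))) = Add(Rational(-3, 8), Mul(Rational(-3, 4), B)))
Add(-73, Mul(Function('c')(Add(3, Mul(-2, -4)), -4), -106)) = Add(-73, Mul(Add(Rational(-3, 8), Mul(Rational(-3, 4), Add(3, Mul(-2, -4)))), -106)) = Add(-73, Mul(Add(Rational(-3, 8), Mul(Rational(-3, 4), Add(3, 8))), -106)) = Add(-73, Mul(Add(Rational(-3, 8), Mul(Rational(-3, 4), 11)), -106)) = Add(-73, Mul(Add(Rational(-3, 8), Rational(-33, 4)), -106)) = Add(-73, Mul(Rational(-69, 8), -106)) = Add(-73, Rational(3657, 4)) = Rational(3365, 4)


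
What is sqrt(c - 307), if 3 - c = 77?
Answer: I*sqrt(381) ≈ 19.519*I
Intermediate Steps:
c = -74 (c = 3 - 1*77 = 3 - 77 = -74)
sqrt(c - 307) = sqrt(-74 - 307) = sqrt(-381) = I*sqrt(381)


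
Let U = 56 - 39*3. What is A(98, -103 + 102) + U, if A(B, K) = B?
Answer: 37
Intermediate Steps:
U = -61 (U = 56 - 117 = -61)
A(98, -103 + 102) + U = 98 - 61 = 37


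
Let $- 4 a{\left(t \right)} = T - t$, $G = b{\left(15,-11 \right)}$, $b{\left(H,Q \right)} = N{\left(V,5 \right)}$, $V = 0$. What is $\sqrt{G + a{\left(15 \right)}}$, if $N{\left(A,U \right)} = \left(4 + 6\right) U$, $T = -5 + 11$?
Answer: $\frac{\sqrt{209}}{2} \approx 7.2284$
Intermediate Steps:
$T = 6$
$N{\left(A,U \right)} = 10 U$
$b{\left(H,Q \right)} = 50$ ($b{\left(H,Q \right)} = 10 \cdot 5 = 50$)
$G = 50$
$a{\left(t \right)} = - \frac{3}{2} + \frac{t}{4}$ ($a{\left(t \right)} = - \frac{6 - t}{4} = - \frac{3}{2} + \frac{t}{4}$)
$\sqrt{G + a{\left(15 \right)}} = \sqrt{50 + \left(- \frac{3}{2} + \frac{1}{4} \cdot 15\right)} = \sqrt{50 + \left(- \frac{3}{2} + \frac{15}{4}\right)} = \sqrt{50 + \frac{9}{4}} = \sqrt{\frac{209}{4}} = \frac{\sqrt{209}}{2}$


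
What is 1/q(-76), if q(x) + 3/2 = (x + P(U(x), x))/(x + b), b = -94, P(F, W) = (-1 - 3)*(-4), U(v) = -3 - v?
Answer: -34/39 ≈ -0.87179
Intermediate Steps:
P(F, W) = 16 (P(F, W) = -4*(-4) = 16)
q(x) = -3/2 + (16 + x)/(-94 + x) (q(x) = -3/2 + (x + 16)/(x - 94) = -3/2 + (16 + x)/(-94 + x))
1/q(-76) = 1/((314 - 1*(-76))/(2*(-94 - 76))) = 1/((1/2)*(314 + 76)/(-170)) = 1/((1/2)*(-1/170)*390) = 1/(-39/34) = -34/39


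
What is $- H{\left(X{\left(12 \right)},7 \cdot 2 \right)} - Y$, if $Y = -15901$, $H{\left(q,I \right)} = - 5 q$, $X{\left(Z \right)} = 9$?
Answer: $15946$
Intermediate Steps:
$- H{\left(X{\left(12 \right)},7 \cdot 2 \right)} - Y = - \left(-5\right) 9 - -15901 = \left(-1\right) \left(-45\right) + 15901 = 45 + 15901 = 15946$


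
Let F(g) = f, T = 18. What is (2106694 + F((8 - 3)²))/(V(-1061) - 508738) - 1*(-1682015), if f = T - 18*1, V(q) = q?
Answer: 857487458291/509799 ≈ 1.6820e+6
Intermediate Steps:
f = 0 (f = 18 - 18*1 = 18 - 18 = 0)
F(g) = 0
(2106694 + F((8 - 3)²))/(V(-1061) - 508738) - 1*(-1682015) = (2106694 + 0)/(-1061 - 508738) - 1*(-1682015) = 2106694/(-509799) + 1682015 = 2106694*(-1/509799) + 1682015 = -2106694/509799 + 1682015 = 857487458291/509799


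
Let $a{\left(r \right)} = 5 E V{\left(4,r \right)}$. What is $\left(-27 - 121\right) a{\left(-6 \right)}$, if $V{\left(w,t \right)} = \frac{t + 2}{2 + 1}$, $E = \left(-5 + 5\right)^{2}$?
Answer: $0$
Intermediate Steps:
$E = 0$ ($E = 0^{2} = 0$)
$V{\left(w,t \right)} = \frac{2}{3} + \frac{t}{3}$ ($V{\left(w,t \right)} = \frac{2 + t}{3} = \left(2 + t\right) \frac{1}{3} = \frac{2}{3} + \frac{t}{3}$)
$a{\left(r \right)} = 0$ ($a{\left(r \right)} = 5 \cdot 0 \left(\frac{2}{3} + \frac{r}{3}\right) = 0 \left(\frac{2}{3} + \frac{r}{3}\right) = 0$)
$\left(-27 - 121\right) a{\left(-6 \right)} = \left(-27 - 121\right) 0 = \left(-148\right) 0 = 0$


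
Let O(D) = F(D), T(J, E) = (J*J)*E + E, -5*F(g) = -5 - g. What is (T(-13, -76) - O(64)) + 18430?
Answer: 27481/5 ≈ 5496.2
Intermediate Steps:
F(g) = 1 + g/5 (F(g) = -(-5 - g)/5 = 1 + g/5)
T(J, E) = E + E*J**2 (T(J, E) = J**2*E + E = E*J**2 + E = E + E*J**2)
O(D) = 1 + D/5
(T(-13, -76) - O(64)) + 18430 = (-76*(1 + (-13)**2) - (1 + (1/5)*64)) + 18430 = (-76*(1 + 169) - (1 + 64/5)) + 18430 = (-76*170 - 1*69/5) + 18430 = (-12920 - 69/5) + 18430 = -64669/5 + 18430 = 27481/5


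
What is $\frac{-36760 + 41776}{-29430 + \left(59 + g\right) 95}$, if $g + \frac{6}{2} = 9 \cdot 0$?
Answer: $- \frac{2508}{12055} \approx -0.20805$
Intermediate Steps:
$g = -3$ ($g = -3 + 9 \cdot 0 = -3 + 0 = -3$)
$\frac{-36760 + 41776}{-29430 + \left(59 + g\right) 95} = \frac{-36760 + 41776}{-29430 + \left(59 - 3\right) 95} = \frac{5016}{-29430 + 56 \cdot 95} = \frac{5016}{-29430 + 5320} = \frac{5016}{-24110} = 5016 \left(- \frac{1}{24110}\right) = - \frac{2508}{12055}$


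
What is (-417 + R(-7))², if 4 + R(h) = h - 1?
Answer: 184041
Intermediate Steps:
R(h) = -5 + h (R(h) = -4 + (h - 1) = -4 + (-1 + h) = -5 + h)
(-417 + R(-7))² = (-417 + (-5 - 7))² = (-417 - 12)² = (-429)² = 184041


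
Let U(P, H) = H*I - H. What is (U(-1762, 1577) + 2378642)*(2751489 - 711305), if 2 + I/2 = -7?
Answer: 4791737316936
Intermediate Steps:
I = -18 (I = -4 + 2*(-7) = -4 - 14 = -18)
U(P, H) = -19*H (U(P, H) = H*(-18) - H = -18*H - H = -19*H)
(U(-1762, 1577) + 2378642)*(2751489 - 711305) = (-19*1577 + 2378642)*(2751489 - 711305) = (-29963 + 2378642)*2040184 = 2348679*2040184 = 4791737316936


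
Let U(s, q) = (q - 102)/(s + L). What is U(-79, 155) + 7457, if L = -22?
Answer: 753104/101 ≈ 7456.5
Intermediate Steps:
U(s, q) = (-102 + q)/(-22 + s) (U(s, q) = (q - 102)/(s - 22) = (-102 + q)/(-22 + s))
U(-79, 155) + 7457 = (-102 + 155)/(-22 - 79) + 7457 = 53/(-101) + 7457 = -1/101*53 + 7457 = -53/101 + 7457 = 753104/101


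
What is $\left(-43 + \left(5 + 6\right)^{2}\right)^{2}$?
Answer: $6084$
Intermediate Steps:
$\left(-43 + \left(5 + 6\right)^{2}\right)^{2} = \left(-43 + 11^{2}\right)^{2} = \left(-43 + 121\right)^{2} = 78^{2} = 6084$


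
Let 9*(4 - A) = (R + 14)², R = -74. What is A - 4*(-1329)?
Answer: 4920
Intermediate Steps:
A = -396 (A = 4 - (-74 + 14)²/9 = 4 - ⅑*(-60)² = 4 - ⅑*3600 = 4 - 400 = -396)
A - 4*(-1329) = -396 - 4*(-1329) = -396 + 5316 = 4920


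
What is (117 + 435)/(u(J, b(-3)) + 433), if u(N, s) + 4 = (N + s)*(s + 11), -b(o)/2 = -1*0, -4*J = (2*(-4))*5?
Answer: 552/539 ≈ 1.0241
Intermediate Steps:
J = 10 (J = -2*(-4)*5/4 = -(-2)*5 = -¼*(-40) = 10)
b(o) = 0 (b(o) = -(-2)*0 = -2*0 = 0)
u(N, s) = -4 + (11 + s)*(N + s) (u(N, s) = -4 + (N + s)*(s + 11) = -4 + (N + s)*(11 + s) = -4 + (11 + s)*(N + s))
(117 + 435)/(u(J, b(-3)) + 433) = (117 + 435)/((-4 + 0² + 11*10 + 11*0 + 10*0) + 433) = 552/((-4 + 0 + 110 + 0 + 0) + 433) = 552/(106 + 433) = 552/539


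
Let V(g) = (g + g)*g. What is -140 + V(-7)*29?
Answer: 2702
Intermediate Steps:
V(g) = 2*g² (V(g) = (2*g)*g = 2*g²)
-140 + V(-7)*29 = -140 + (2*(-7)²)*29 = -140 + (2*49)*29 = -140 + 98*29 = -140 + 2842 = 2702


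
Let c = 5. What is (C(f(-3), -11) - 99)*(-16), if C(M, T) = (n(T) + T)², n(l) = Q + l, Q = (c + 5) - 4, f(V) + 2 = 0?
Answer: -2512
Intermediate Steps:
f(V) = -2 (f(V) = -2 + 0 = -2)
Q = 6 (Q = (5 + 5) - 4 = 10 - 4 = 6)
n(l) = 6 + l
C(M, T) = (6 + 2*T)² (C(M, T) = ((6 + T) + T)² = (6 + 2*T)²)
(C(f(-3), -11) - 99)*(-16) = (4*(3 - 11)² - 99)*(-16) = (4*(-8)² - 99)*(-16) = (4*64 - 99)*(-16) = (256 - 99)*(-16) = 157*(-16) = -2512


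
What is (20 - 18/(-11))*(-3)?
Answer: -714/11 ≈ -64.909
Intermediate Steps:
(20 - 18/(-11))*(-3) = (20 - 18*(-1/11))*(-3) = (20 + 18/11)*(-3) = (238/11)*(-3) = -714/11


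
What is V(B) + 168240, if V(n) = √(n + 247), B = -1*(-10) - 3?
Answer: 168240 + √254 ≈ 1.6826e+5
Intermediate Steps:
B = 7 (B = 10 - 3 = 7)
V(n) = √(247 + n)
V(B) + 168240 = √(247 + 7) + 168240 = √254 + 168240 = 168240 + √254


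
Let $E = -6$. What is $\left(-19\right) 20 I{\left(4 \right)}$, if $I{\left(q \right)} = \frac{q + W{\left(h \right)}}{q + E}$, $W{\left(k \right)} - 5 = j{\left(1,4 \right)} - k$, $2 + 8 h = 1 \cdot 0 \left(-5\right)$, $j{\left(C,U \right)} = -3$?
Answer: $\frac{2375}{2} \approx 1187.5$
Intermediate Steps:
$h = - \frac{1}{4}$ ($h = - \frac{1}{4} + \frac{1 \cdot 0 \left(-5\right)}{8} = - \frac{1}{4} + \frac{0 \left(-5\right)}{8} = - \frac{1}{4} + \frac{1}{8} \cdot 0 = - \frac{1}{4} + 0 = - \frac{1}{4} \approx -0.25$)
$W{\left(k \right)} = 2 - k$ ($W{\left(k \right)} = 5 - \left(3 + k\right) = 2 - k$)
$I{\left(q \right)} = \frac{\frac{9}{4} + q}{-6 + q}$ ($I{\left(q \right)} = \frac{q + \left(2 - - \frac{1}{4}\right)}{q - 6} = \frac{q + \left(2 + \frac{1}{4}\right)}{-6 + q} = \frac{q + \frac{9}{4}}{-6 + q} = \frac{\frac{9}{4} + q}{-6 + q}$)
$\left(-19\right) 20 I{\left(4 \right)} = \left(-19\right) 20 \frac{\frac{9}{4} + 4}{-6 + 4} = - 380 \frac{1}{-2} \cdot \frac{25}{4} = - 380 \left(\left(- \frac{1}{2}\right) \frac{25}{4}\right) = \left(-380\right) \left(- \frac{25}{8}\right) = \frac{2375}{2}$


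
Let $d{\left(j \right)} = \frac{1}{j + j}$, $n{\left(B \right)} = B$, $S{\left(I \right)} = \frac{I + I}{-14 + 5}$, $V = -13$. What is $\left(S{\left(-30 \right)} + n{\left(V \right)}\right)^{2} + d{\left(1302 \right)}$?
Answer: $\frac{313351}{7812} \approx 40.112$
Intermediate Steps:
$S{\left(I \right)} = - \frac{2 I}{9}$ ($S{\left(I \right)} = \frac{2 I}{-9} = 2 I \left(- \frac{1}{9}\right) = - \frac{2 I}{9}$)
$d{\left(j \right)} = \frac{1}{2 j}$
$\left(S{\left(-30 \right)} + n{\left(V \right)}\right)^{2} + d{\left(1302 \right)} = \left(\left(- \frac{2}{9}\right) \left(-30\right) - 13\right)^{2} + \frac{1}{2 \cdot 1302} = \left(\frac{20}{3} - 13\right)^{2} + \frac{1}{2} \cdot \frac{1}{1302} = \left(- \frac{19}{3}\right)^{2} + \frac{1}{2604} = \frac{361}{9} + \frac{1}{2604} = \frac{313351}{7812}$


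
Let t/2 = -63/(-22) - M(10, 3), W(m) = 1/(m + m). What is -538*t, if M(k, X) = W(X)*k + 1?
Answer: -6994/33 ≈ -211.94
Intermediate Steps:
W(m) = 1/(2*m)
M(k, X) = 1 + k/(2*X) (M(k, X) = (1/(2*X))*k + 1 = k/(2*X) + 1 = 1 + k/(2*X))
t = 13/33 (t = 2*(-63/(-22) - (3 + (½)*10)/3) = 2*(-63*(-1/22) - (3 + 5)/3) = 2*(63/22 - 8/3) = 2*(13/66) = 13/33 ≈ 0.39394)
-538*t = -538*13/33 = -6994/33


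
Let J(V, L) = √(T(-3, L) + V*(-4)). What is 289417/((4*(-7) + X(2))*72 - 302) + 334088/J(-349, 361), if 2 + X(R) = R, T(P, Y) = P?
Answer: -289417/2318 + 334088*√1393/1393 ≈ 8826.4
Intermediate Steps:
X(R) = -2 + R
J(V, L) = √(-3 - 4*V) (J(V, L) = √(-3 + V*(-4)) = √(-3 - 4*V))
289417/((4*(-7) + X(2))*72 - 302) + 334088/J(-349, 361) = 289417/((4*(-7) + (-2 + 2))*72 - 302) + 334088/(√(-3 - 4*(-349))) = 289417/((-28 + 0)*72 - 302) + 334088/(√(-3 + 1396)) = 289417/(-28*72 - 302) + 334088/(√1393) = 289417/(-2016 - 302) + 334088*(√1393/1393) = 289417/(-2318) + 334088*√1393/1393 = 289417*(-1/2318) + 334088*√1393/1393 = -289417/2318 + 334088*√1393/1393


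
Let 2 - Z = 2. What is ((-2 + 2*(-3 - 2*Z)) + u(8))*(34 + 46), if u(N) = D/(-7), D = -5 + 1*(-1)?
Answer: -4000/7 ≈ -571.43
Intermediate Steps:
Z = 0 (Z = 2 - 1*2 = 2 - 2 = 0)
D = -6 (D = -5 - 1 = -6)
u(N) = 6/7 (u(N) = -6/(-7) = -6*(-1/7) = 6/7)
((-2 + 2*(-3 - 2*Z)) + u(8))*(34 + 46) = ((-2 + 2*(-3 - 2*0)) + 6/7)*(34 + 46) = ((-2 + 2*(-3 + 0)) + 6/7)*80 = ((-2 + 2*(-3)) + 6/7)*80 = ((-2 - 6) + 6/7)*80 = (-8 + 6/7)*80 = -50/7*80 = -4000/7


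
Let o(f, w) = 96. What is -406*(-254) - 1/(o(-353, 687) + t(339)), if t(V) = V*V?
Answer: 11861013107/115017 ≈ 1.0312e+5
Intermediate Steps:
t(V) = V**2
-406*(-254) - 1/(o(-353, 687) + t(339)) = -406*(-254) - 1/(96 + 339**2) = 103124 - 1/(96 + 114921) = 103124 - 1/115017 = 11861013107/115017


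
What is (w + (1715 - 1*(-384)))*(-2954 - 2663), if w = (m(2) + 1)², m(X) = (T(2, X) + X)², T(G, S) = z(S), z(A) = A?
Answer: -13413396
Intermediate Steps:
T(G, S) = S
m(X) = 4*X² (m(X) = (X + X)² = (2*X)² = 4*X²)
w = 289 (w = (4*2² + 1)² = (4*4 + 1)² = (16 + 1)² = 17² = 289)
(w + (1715 - 1*(-384)))*(-2954 - 2663) = (289 + (1715 - 1*(-384)))*(-2954 - 2663) = (289 + (1715 + 384))*(-5617) = (289 + 2099)*(-5617) = 2388*(-5617) = -13413396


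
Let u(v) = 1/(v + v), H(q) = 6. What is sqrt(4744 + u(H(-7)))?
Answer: sqrt(170787)/6 ≈ 68.877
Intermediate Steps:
u(v) = 1/(2*v)
sqrt(4744 + u(H(-7))) = sqrt(4744 + (1/2)/6) = sqrt(4744 + (1/2)*(1/6)) = sqrt(4744 + 1/12) = sqrt(56929/12) = sqrt(170787)/6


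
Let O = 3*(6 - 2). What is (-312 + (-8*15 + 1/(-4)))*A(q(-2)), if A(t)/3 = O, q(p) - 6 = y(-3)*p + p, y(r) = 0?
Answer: -15561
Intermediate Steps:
q(p) = 6 + p (q(p) = 6 + (0*p + p) = 6 + (0 + p) = 6 + p)
O = 12 (O = 3*4 = 12)
A(t) = 36 (A(t) = 3*12 = 36)
(-312 + (-8*15 + 1/(-4)))*A(q(-2)) = (-312 + (-8*15 + 1/(-4)))*36 = (-312 + (-120 - ¼))*36 = (-312 - 481/4)*36 = -1729/4*36 = -15561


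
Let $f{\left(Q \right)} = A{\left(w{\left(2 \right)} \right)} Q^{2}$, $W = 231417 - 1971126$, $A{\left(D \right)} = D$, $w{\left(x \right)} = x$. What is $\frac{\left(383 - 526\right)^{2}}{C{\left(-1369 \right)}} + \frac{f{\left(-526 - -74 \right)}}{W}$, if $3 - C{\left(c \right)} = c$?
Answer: $\frac{35014699165}{2386880748} \approx 14.67$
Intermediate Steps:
$W = -1739709$
$C{\left(c \right)} = 3 - c$
$f{\left(Q \right)} = 2 Q^{2}$
$\frac{\left(383 - 526\right)^{2}}{C{\left(-1369 \right)}} + \frac{f{\left(-526 - -74 \right)}}{W} = \frac{\left(383 - 526\right)^{2}}{3 - -1369} + \frac{2 \left(-526 - -74\right)^{2}}{-1739709} = \frac{\left(-143\right)^{2}}{3 + 1369} + 2 \left(-526 + 74\right)^{2} \left(- \frac{1}{1739709}\right) = \frac{20449}{1372} + 2 \left(-452\right)^{2} \left(- \frac{1}{1739709}\right) = 20449 \cdot \frac{1}{1372} + 2 \cdot 204304 \left(- \frac{1}{1739709}\right) = \frac{20449}{1372} + 408608 \left(- \frac{1}{1739709}\right) = \frac{20449}{1372} - \frac{408608}{1739709} = \frac{35014699165}{2386880748}$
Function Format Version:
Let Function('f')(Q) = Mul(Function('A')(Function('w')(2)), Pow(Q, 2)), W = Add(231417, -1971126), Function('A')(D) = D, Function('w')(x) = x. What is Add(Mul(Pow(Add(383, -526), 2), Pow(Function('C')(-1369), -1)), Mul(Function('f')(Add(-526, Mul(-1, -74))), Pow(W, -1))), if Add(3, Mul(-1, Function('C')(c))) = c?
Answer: Rational(35014699165, 2386880748) ≈ 14.670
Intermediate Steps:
W = -1739709
Function('C')(c) = Add(3, Mul(-1, c))
Function('f')(Q) = Mul(2, Pow(Q, 2))
Add(Mul(Pow(Add(383, -526), 2), Pow(Function('C')(-1369), -1)), Mul(Function('f')(Add(-526, Mul(-1, -74))), Pow(W, -1))) = Add(Mul(Pow(Add(383, -526), 2), Pow(Add(3, Mul(-1, -1369)), -1)), Mul(Mul(2, Pow(Add(-526, Mul(-1, -74)), 2)), Pow(-1739709, -1))) = Add(Mul(Pow(-143, 2), Pow(Add(3, 1369), -1)), Mul(Mul(2, Pow(Add(-526, 74), 2)), Rational(-1, 1739709))) = Add(Mul(20449, Pow(1372, -1)), Mul(Mul(2, Pow(-452, 2)), Rational(-1, 1739709))) = Add(Mul(20449, Rational(1, 1372)), Mul(Mul(2, 204304), Rational(-1, 1739709))) = Add(Rational(20449, 1372), Mul(408608, Rational(-1, 1739709))) = Add(Rational(20449, 1372), Rational(-408608, 1739709)) = Rational(35014699165, 2386880748)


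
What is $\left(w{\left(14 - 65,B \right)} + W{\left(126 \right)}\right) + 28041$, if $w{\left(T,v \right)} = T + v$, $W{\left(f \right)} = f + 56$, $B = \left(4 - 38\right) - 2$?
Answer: $28136$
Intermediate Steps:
$B = -36$ ($B = -34 - 2 = -36$)
$W{\left(f \right)} = 56 + f$
$\left(w{\left(14 - 65,B \right)} + W{\left(126 \right)}\right) + 28041 = \left(\left(\left(14 - 65\right) - 36\right) + \left(56 + 126\right)\right) + 28041 = \left(\left(\left(14 - 65\right) - 36\right) + 182\right) + 28041 = \left(\left(-51 - 36\right) + 182\right) + 28041 = \left(-87 + 182\right) + 28041 = 95 + 28041 = 28136$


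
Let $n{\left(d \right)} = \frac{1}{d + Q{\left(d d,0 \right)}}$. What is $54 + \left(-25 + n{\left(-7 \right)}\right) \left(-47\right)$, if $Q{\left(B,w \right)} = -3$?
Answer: $\frac{12337}{10} \approx 1233.7$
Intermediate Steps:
$n{\left(d \right)} = \frac{1}{-3 + d}$ ($n{\left(d \right)} = \frac{1}{d - 3} = \frac{1}{-3 + d}$)
$54 + \left(-25 + n{\left(-7 \right)}\right) \left(-47\right) = 54 + \left(-25 + \frac{1}{-3 - 7}\right) \left(-47\right) = 54 + \left(-25 + \frac{1}{-10}\right) \left(-47\right) = 54 + \left(-25 - \frac{1}{10}\right) \left(-47\right) = 54 - - \frac{11797}{10} = 54 + \frac{11797}{10} = \frac{12337}{10}$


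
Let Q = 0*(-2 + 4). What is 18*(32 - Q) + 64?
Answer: 640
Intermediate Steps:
Q = 0 (Q = 0*2 = 0)
18*(32 - Q) + 64 = 18*(32 - 1*0) + 64 = 18*(32 + 0) + 64 = 18*32 + 64 = 576 + 64 = 640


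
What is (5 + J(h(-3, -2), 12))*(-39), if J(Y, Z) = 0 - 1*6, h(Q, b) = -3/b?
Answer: 39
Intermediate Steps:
J(Y, Z) = -6 (J(Y, Z) = 0 - 6 = -6)
(5 + J(h(-3, -2), 12))*(-39) = (5 - 6)*(-39) = -1*(-39) = 39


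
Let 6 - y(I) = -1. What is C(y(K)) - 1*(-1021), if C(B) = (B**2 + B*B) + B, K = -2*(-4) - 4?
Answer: 1126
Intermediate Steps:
K = 4 (K = 8 - 4 = 4)
y(I) = 7 (y(I) = 6 - 1*(-1) = 6 + 1 = 7)
C(B) = B + 2*B**2 (C(B) = (B**2 + B**2) + B = 2*B**2 + B = B + 2*B**2)
C(y(K)) - 1*(-1021) = 7*(1 + 2*7) - 1*(-1021) = 7*(1 + 14) + 1021 = 7*15 + 1021 = 105 + 1021 = 1126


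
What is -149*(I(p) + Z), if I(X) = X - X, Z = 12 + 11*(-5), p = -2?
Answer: 6407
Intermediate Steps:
Z = -43 (Z = 12 - 55 = -43)
I(X) = 0
-149*(I(p) + Z) = -149*(0 - 43) = -149*(-43) = 6407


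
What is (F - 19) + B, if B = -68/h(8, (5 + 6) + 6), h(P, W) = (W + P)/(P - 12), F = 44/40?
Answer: -351/50 ≈ -7.0200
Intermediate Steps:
F = 11/10 (F = 44*(1/40) = 11/10 ≈ 1.1000)
h(P, W) = (P + W)/(-12 + P)
B = 272/25 (B = -68*(-12 + 8)/(8 + ((5 + 6) + 6)) = -68*(-4/(8 + (11 + 6))) = -68*(-4/(8 + 17)) = -68/((-¼*25)) = -68/(-25/4) = -68*(-4/25) = 272/25 ≈ 10.880)
(F - 19) + B = (11/10 - 19) + 272/25 = -179/10 + 272/25 = -351/50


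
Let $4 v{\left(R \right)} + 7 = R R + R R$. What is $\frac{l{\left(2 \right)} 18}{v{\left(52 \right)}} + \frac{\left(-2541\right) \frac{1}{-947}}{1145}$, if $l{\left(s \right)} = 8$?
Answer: $\frac{638289381}{5856385315} \approx 0.10899$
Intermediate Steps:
$v{\left(R \right)} = - \frac{7}{4} + \frac{R^{2}}{2}$ ($v{\left(R \right)} = - \frac{7}{4} + \frac{R R + R R}{4} = - \frac{7}{4} + \frac{R^{2} + R^{2}}{4} = - \frac{7}{4} + \frac{2 R^{2}}{4} = - \frac{7}{4} + \frac{R^{2}}{2}$)
$\frac{l{\left(2 \right)} 18}{v{\left(52 \right)}} + \frac{\left(-2541\right) \frac{1}{-947}}{1145} = \frac{8 \cdot 18}{- \frac{7}{4} + \frac{52^{2}}{2}} + \frac{\left(-2541\right) \frac{1}{-947}}{1145} = \frac{144}{- \frac{7}{4} + \frac{1}{2} \cdot 2704} + \left(-2541\right) \left(- \frac{1}{947}\right) \frac{1}{1145} = \frac{144}{- \frac{7}{4} + 1352} + \frac{2541}{947} \cdot \frac{1}{1145} = \frac{144}{\frac{5401}{4}} + \frac{2541}{1084315} = 144 \cdot \frac{4}{5401} + \frac{2541}{1084315} = \frac{576}{5401} + \frac{2541}{1084315} = \frac{638289381}{5856385315}$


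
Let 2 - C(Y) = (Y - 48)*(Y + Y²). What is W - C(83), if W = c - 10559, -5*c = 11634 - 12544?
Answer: 233641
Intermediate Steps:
C(Y) = 2 - (-48 + Y)*(Y + Y²) (C(Y) = 2 - (Y - 48)*(Y + Y²) = 2 - (-48 + Y)*(Y + Y²))
c = 182 (c = -(11634 - 12544)/5 = -⅕*(-910) = 182)
W = -10377 (W = 182 - 10559 = -10377)
W - C(83) = -10377 - (2 - 1*83³ + 47*83² + 48*83) = -10377 - (2 - 1*571787 + 47*6889 + 3984) = -10377 - (2 - 571787 + 323783 + 3984) = -10377 - 1*(-244018) = -10377 + 244018 = 233641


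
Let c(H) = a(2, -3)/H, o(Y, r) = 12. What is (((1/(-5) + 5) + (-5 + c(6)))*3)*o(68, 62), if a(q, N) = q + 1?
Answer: 54/5 ≈ 10.800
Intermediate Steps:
a(q, N) = 1 + q
c(H) = 3/H (c(H) = (1 + 2)/H = 3/H)
(((1/(-5) + 5) + (-5 + c(6)))*3)*o(68, 62) = (((1/(-5) + 5) + (-5 + 3/6))*3)*12 = (((-⅕ + 5) + (-5 + 3*(⅙)))*3)*12 = ((24/5 + (-5 + ½))*3)*12 = ((24/5 - 9/2)*3)*12 = ((3/10)*3)*12 = (9/10)*12 = 54/5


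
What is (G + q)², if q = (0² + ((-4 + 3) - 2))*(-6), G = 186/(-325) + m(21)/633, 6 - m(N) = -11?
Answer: 12894110360569/42322775625 ≈ 304.66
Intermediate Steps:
m(N) = 17 (m(N) = 6 - 1*(-11) = 6 + 11 = 17)
G = -112213/205725 (G = 186/(-325) + 17/633 = 186*(-1/325) + 17*(1/633) = -186/325 + 17/633 = -112213/205725 ≈ -0.54545)
q = 18 (q = (0 + (-1 - 2))*(-6) = (0 - 3)*(-6) = -3*(-6) = 18)
(G + q)² = (-112213/205725 + 18)² = (3590837/205725)² = 12894110360569/42322775625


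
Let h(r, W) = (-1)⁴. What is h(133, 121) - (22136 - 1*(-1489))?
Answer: -23624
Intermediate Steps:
h(r, W) = 1
h(133, 121) - (22136 - 1*(-1489)) = 1 - (22136 - 1*(-1489)) = 1 - (22136 + 1489) = 1 - 1*23625 = 1 - 23625 = -23624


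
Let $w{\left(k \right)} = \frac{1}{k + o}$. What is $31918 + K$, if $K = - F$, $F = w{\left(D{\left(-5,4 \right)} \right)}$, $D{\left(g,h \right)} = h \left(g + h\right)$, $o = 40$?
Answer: $\frac{1149047}{36} \approx 31918.0$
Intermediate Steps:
$w{\left(k \right)} = \frac{1}{40 + k}$ ($w{\left(k \right)} = \frac{1}{k + 40} = \frac{1}{40 + k}$)
$F = \frac{1}{36}$ ($F = \frac{1}{40 + 4 \left(-5 + 4\right)} = \frac{1}{40 + 4 \left(-1\right)} = \frac{1}{40 - 4} = \frac{1}{36} \approx 0.027778$)
$K = - \frac{1}{36}$ ($K = \left(-1\right) \frac{1}{36} = - \frac{1}{36} \approx -0.027778$)
$31918 + K = 31918 - \frac{1}{36} = \frac{1149047}{36}$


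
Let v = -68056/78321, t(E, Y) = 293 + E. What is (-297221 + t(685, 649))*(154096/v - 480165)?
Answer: 1657000488081951/8507 ≈ 1.9478e+11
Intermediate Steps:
v = -68056/78321 (v = -68056*1/78321 = -68056/78321 ≈ -0.86894)
(-297221 + t(685, 649))*(154096/v - 480165) = (-297221 + (293 + 685))*(154096/(-68056/78321) - 480165) = (-297221 + 978)*(154096*(-78321/68056) - 480165) = -296243*(-1508619102/8507 - 480165) = -296243*(-5593382757/8507) = 1657000488081951/8507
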